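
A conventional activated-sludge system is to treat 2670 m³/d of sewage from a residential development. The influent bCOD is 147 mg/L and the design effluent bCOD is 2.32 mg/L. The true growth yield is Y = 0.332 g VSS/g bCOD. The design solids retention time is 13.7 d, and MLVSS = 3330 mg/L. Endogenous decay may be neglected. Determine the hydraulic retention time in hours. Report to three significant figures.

Biomass mass balance (decay neglected): V·X = Y·Q·(S₀ − S)·θ_c, so V = 0.332 × 2670 × (147 − 2.32) × 13.7 / 3330 = 527.6 m³.
HRT = V/Q = 527.6 m³ / 2670 m³·d⁻¹ = 0.1976 d × 24 = 4.743 h.

τ ≈ 4.74 h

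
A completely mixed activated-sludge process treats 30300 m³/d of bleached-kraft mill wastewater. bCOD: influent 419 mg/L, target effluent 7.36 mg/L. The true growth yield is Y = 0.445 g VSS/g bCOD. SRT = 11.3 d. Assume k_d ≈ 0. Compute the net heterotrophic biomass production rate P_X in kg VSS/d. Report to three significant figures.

P_X ≈ 5550 kg VSS/d

With endogenous decay neglected, the observed yield equals the true yield: Y_obs = Y = 0.445 g VSS/g bCOD.
Substrate removed = Q·(S₀ − S) = 30300 m³/d × (419 − 7.36) g/m³ = 1.25×10^7 g/d = 12473 kg/d.
Biomass produced: P_X = Y_obs·Q·ΔS = 0.4450 × 12473 ≈ 5550 kg VSS/d.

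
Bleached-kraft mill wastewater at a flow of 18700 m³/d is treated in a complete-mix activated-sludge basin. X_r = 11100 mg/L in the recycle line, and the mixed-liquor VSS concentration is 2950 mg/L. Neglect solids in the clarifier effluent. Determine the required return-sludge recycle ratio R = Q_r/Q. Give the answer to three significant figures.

R ≈ 0.362

R = Q_r/Q = X/(X_r − X) = 2950 / (11100 − 2950) = 0.3620.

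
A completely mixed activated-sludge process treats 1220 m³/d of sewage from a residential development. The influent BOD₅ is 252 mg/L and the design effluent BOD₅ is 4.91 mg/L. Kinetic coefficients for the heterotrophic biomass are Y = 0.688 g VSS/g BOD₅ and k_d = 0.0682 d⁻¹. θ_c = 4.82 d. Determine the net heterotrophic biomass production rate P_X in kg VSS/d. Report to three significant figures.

Correct the yield for decay: Y_obs = Y/(1 + k_d θ_c) = 0.688 / (1 + 0.0682 × 4.82) = 0.688 / 1.329 = 0.5178.
Mass of BOD₅ removed per day: Q(S₀ − S) = 1220 × 247.1 g/m³ = 301.4 kg/d.
P_X = Y_obs · Q(S₀ − S) = 0.5178 × 301.4 = 156.1 kg VSS/d.

P_X ≈ 156 kg VSS/d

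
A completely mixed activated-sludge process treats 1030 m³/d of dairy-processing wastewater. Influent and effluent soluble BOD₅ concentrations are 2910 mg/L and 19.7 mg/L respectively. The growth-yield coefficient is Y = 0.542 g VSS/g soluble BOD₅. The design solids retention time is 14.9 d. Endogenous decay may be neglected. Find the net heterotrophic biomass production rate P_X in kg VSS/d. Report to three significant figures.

Since k_d ≈ 0, Y_obs = Y = 0.542 g VSS/g soluble BOD₅.
Substrate removed = Q·(S₀ − S) = 1030 m³/d × (2910 − 19.7) g/m³ = 2.98×10^6 g/d = 2977 kg/d.
Net biomass production P_X = Y_obs × Q·(S₀ − S) = 0.5420 × 2977 = 1614 kg VSS/d.

P_X ≈ 1610 kg VSS/d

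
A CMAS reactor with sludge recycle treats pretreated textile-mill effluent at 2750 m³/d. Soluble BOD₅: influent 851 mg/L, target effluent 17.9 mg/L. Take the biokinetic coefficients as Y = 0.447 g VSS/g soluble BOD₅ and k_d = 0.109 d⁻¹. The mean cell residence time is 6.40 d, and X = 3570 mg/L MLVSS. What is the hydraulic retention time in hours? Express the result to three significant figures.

τ ≈ 9.44 h

Steady-state biomass mass balance: V·X·(1 + k_d·θ_c) = Y·Q·(S₀ − S)·θ_c, so V = 0.447 × 2750 × (851 − 17.9) × 6.40 / [3570 × (1 + 0.109 × 6.40)] = 6.55×10^6 / 6060 = 1081 m³.
τ = V/Q = 1081/2750 = 0.3933 d, or 9.438 h.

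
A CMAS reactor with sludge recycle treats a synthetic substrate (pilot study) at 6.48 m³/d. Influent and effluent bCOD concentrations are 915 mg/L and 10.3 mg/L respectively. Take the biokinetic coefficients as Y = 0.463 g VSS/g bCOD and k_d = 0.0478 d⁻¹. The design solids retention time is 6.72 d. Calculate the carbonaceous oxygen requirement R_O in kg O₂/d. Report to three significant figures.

The observed yield is Y_obs = Y/(1 + k_d·θ_c) = 0.463 / (1 + 0.0478 × 6.72) = 0.463 / 1.321 = 0.3504 g VSS per g bCOD removed.
Mass of bCOD removed per day: Q(S₀ − S) = 6.48 × 904.7 g/m³ = 5.862 kg/d.
P_X = Y_obs·Q·(S₀ − S) = 0.3504 × 5.862 = 2.054 kg VSS/d.
R_O = Q·ΔS − 1.42 P_X = 5.862 − 2.917 = 2.945 kg O₂/d.

R_O ≈ 2.95 kg O₂/d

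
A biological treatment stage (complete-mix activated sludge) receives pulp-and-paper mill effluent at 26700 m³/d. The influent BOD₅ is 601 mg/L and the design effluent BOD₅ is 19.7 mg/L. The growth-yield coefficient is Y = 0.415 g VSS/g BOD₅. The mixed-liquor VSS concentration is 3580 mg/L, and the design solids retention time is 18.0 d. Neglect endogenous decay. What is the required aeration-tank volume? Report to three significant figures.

Biomass mass balance (decay neglected): V·X = Y·Q·(S₀ − S)·θ_c, so V = 0.415 × 26700 × (601 − 19.7) × 18.0 / 3580 = 32385 m³.

V ≈ 32400 m³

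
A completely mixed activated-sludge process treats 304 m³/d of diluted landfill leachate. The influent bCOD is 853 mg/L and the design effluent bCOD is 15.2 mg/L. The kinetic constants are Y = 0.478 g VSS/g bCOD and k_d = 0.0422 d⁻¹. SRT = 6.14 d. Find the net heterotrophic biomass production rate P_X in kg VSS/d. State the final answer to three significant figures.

P_X ≈ 96.7 kg VSS/d

The observed yield is Y_obs = Y/(1 + k_d·θ_c) = 0.478 / (1 + 0.0422 × 6.14) = 0.478 / 1.259 = 0.3796 g VSS per g bCOD removed.
Q·(S₀ − S) = 304 × (853 − 15.2) × 10⁻³ = 254.7 kg/d removed.
P_X = Y_obs · Q(S₀ − S) = 0.3796 × 254.7 = 96.69 kg VSS/d.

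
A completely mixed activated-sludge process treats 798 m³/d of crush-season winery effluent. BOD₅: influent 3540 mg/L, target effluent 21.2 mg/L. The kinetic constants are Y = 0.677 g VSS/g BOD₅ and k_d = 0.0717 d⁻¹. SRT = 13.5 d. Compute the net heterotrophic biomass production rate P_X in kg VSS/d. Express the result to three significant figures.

Y_obs = Y / (1 + k_d θ_c) = 0.677 / (1 + 0.0717 × 13.5) = 0.677 / 1.968 = 0.3440.
Mass of BOD₅ removed per day: Q(S₀ − S) = 798 × 3519 g/m³ = 2808 kg/d.
P_X = Y_obs · Q(S₀ − S) = 0.3440 × 2808 = 966.0 kg VSS/d.

P_X ≈ 966 kg VSS/d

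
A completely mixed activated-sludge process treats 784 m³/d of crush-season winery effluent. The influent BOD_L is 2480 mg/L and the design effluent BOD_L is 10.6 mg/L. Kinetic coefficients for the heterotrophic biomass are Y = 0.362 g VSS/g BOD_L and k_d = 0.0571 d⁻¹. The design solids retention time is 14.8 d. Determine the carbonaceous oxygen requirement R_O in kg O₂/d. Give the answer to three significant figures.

R_O ≈ 1400 kg O₂/d

The observed yield is Y_obs = Y/(1 + k_d·θ_c) = 0.362 / (1 + 0.0571 × 14.8) = 0.362 / 1.845 = 0.1962 g VSS per g BOD_L removed.
Mass of BOD_L removed per day: Q(S₀ − S) = 784 × 2469 g/m³ = 1936 kg/d.
Biomass synthesised: P_X = Y_obs × 1936 = 379.8 kg VSS/d.
Carbonaceous O₂ demand = substrate oxidised − cell-mass equivalent = 1936 − 1.42 × 379.8 = 1397 kg O₂/d.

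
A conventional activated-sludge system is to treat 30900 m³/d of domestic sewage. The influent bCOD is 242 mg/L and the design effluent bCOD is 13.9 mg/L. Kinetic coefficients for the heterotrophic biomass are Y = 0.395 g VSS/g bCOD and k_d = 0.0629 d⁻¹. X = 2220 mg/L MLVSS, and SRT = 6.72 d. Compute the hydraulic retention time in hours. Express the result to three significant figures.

τ ≈ 4.60 h

Rearranging the biomass balance for a CMAS with decay, V = Y·Q·ΔS·θ_c / [X·(1+k_d θ_c)] = 0.395 × 30900 × (242 − 13.9) × 6.72 / [2220 × (1 + 0.0629 × 6.72)] = 1.87×10^7 / 3158 = 5924 m³.
Hydraulic retention time τ = V/Q = 5924 / 30900 = 0.1917 d = 4.601 h.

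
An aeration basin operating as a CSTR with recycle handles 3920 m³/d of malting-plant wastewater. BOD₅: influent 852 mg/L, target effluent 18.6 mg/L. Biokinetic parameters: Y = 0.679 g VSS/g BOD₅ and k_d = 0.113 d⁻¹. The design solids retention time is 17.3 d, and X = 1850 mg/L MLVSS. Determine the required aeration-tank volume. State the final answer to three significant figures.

Steady-state biomass mass balance: V·X·(1 + k_d·θ_c) = Y·Q·(S₀ − S)·θ_c, so V = 0.679 × 3920 × (852 − 18.6) × 17.3 / [1850 × (1 + 0.113 × 17.3)] = 3.84×10^7 / 5467 = 7020 m³.

V ≈ 7020 m³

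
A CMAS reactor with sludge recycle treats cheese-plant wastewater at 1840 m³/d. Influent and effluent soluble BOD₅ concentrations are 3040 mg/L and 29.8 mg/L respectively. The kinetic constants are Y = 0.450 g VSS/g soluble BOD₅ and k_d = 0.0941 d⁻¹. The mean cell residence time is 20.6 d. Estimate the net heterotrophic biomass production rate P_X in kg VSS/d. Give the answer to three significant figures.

Observed yield with endogenous decay: Y_obs = Y / (1 + k_d·θ_c) = 0.450 / (1 + 0.0941 × 20.6) = 0.450 / 2.938 = 0.1531 g VSS/g soluble BOD₅.
Q·(S₀ − S) = 1840 × (3040 − 29.8) × 10⁻³ = 5539 kg/d removed.
Biomass produced: P_X = Y_obs·Q·ΔS = 0.1531 × 5539 ≈ 848.2 kg VSS/d.

P_X ≈ 848 kg VSS/d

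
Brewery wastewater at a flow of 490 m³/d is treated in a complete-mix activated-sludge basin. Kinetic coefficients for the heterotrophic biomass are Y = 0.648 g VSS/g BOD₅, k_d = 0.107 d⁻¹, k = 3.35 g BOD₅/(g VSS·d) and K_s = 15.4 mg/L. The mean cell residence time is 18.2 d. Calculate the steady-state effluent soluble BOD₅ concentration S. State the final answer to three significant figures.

From the Monod/SRT balance for a CMAS, S = K_s·(1+k_d θ_c)/[θ_c·(Y k − k_d) − 1] = 15.4 × (1 + 0.107 × 18.2) / [18.2 × (0.648 × 3.35 − 0.107) − 1] = 45.39 / 36.56 = 1.241 mg/L.

S ≈ 1.24 mg/L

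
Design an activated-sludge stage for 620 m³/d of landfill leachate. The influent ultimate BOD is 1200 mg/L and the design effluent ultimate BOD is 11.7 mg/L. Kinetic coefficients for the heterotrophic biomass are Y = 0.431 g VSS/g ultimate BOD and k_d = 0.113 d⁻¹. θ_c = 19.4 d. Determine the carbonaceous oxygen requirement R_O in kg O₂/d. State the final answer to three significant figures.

The observed yield is Y_obs = Y/(1 + k_d·θ_c) = 0.431 / (1 + 0.113 × 19.4) = 0.431 / 3.192 = 0.1350 g VSS per g ultimate BOD removed.
ΔS = 1200 − 11.7 = 1188 mg/L, so the substrate removal rate is 620 × 1188/1000 = 736.7 kg ultimate BOD/d.
Net sludge production P_X = 0.1350 × 736.7 = 99.47 kg VSS/d.
R_O = Q·(S₀ − S) − 1.42·P_X = 736.7 − 1.42 × 99.47 = 595.5 kg O₂/d.

R_O ≈ 595 kg O₂/d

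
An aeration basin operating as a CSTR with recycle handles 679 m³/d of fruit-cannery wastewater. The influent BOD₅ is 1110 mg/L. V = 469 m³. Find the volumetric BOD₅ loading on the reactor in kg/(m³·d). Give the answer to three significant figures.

L_v = Q S₀ / V = 679 × 1110 × 10⁻³ / 469.0 = 1.607 kg/(m³·d).

L_v ≈ 1.61 kg BOD₅/(m³·d)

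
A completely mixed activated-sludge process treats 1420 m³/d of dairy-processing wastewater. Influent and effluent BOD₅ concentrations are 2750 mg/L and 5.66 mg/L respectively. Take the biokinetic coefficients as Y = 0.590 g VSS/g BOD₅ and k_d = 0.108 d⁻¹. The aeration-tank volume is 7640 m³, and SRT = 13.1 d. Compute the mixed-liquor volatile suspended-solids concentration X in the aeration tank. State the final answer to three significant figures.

X = Y·Q·ΔS·θ_c / [V·(1 + k_d θ_c)] = 0.590 × 1420 × (2750 − 5.66) × 13.1 / [7640 × (1 + 0.108 × 13.1)] = 1633 mg/L.

X ≈ 1630 mg/L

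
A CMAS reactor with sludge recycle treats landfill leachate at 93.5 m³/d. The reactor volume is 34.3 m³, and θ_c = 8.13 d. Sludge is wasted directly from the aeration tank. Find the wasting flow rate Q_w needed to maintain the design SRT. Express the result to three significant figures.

For wasting at MLVSS concentration, Q_w = V/θ_c = 34.30/8.13 = 4.219 m³/d.

Q_w ≈ 4.22 m³/d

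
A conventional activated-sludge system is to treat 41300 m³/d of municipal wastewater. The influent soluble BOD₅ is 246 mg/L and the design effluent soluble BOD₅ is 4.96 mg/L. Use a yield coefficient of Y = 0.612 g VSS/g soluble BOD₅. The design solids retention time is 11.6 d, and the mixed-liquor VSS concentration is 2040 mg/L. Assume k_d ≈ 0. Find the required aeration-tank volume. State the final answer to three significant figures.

With k_d = 0 the design equation reduces to V = Y Q (S₀−S) θ_c / X = 0.612 × 41300 × (246 − 4.96) × 11.6 / 2040 = 34643 m³.

V ≈ 34600 m³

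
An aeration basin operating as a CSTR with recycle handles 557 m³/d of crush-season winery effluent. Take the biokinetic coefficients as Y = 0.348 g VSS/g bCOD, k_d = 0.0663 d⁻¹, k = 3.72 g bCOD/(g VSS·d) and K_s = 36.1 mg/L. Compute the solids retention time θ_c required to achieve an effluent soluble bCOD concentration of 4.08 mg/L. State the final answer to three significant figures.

θ_c ≈ 15.3 d

Specific growth rate at S = 4.08 mg/L: μ = YkS/(K_s+S) = 0.348·3.72·4.08/(36.1+4.08) = 0.1315 d⁻¹.
Then 1/θ_c = μ − k_d = 0.1315 − 0.0663 = 0.06515 d⁻¹, giving θ_c = 15.35 d.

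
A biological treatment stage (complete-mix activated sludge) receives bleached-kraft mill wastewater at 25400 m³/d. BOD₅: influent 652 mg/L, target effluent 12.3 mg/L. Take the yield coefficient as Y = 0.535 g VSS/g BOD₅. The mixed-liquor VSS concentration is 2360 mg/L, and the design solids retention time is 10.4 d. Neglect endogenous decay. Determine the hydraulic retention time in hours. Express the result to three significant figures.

With k_d = 0 the design equation reduces to V = Y Q (S₀−S) θ_c / X = 0.535 × 25400 × (652 − 12.3) × 10.4 / 2360 = 38308 m³.
Hydraulic retention time τ = V/Q = 38308 / 25400 = 1.508 d = 36.20 h.

τ ≈ 36.2 h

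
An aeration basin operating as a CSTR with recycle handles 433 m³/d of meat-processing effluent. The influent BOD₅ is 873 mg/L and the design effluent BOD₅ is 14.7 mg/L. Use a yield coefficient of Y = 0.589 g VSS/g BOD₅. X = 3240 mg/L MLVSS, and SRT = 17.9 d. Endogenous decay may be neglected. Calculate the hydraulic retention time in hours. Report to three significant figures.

Biomass mass balance (decay neglected): V·X = Y·Q·(S₀ − S)·θ_c, so V = 0.589 × 433 × (873 − 14.7) × 17.9 / 3240 = 1209 m³.
τ = V/Q = 1209/433 = 2.793 d, or 67.03 h.

τ ≈ 67.0 h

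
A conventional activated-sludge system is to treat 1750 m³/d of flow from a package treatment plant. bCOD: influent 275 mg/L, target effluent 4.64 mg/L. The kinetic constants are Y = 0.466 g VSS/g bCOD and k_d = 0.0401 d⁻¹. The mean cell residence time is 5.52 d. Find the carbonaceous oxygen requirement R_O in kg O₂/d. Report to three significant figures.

Y_obs = Y / (1 + k_d θ_c) = 0.466 / (1 + 0.0401 × 5.52) = 0.466 / 1.221 = 0.3815.
Mass of bCOD removed per day: Q(S₀ − S) = 1750 × 270.4 g/m³ = 473.1 kg/d.
P_X = Y_obs·Q·(S₀ − S) = 0.3815 × 473.1 = 180.5 kg VSS/d.
Carbonaceous O₂ demand = substrate oxidised − cell-mass equivalent = 473.1 − 1.42 × 180.5 = 216.8 kg O₂/d.

R_O ≈ 217 kg O₂/d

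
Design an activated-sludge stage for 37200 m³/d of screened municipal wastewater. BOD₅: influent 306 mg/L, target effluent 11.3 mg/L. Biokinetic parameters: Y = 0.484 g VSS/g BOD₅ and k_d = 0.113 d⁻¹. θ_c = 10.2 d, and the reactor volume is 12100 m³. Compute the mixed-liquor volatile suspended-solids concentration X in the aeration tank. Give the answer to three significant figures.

X = Y·Q·ΔS·θ_c / [V·(1 + k_d θ_c)] = 0.484 × 37200 × (306 − 11.3) × 10.2 / [12100 × (1 + 0.113 × 10.2)] = 2078 mg/L.

X ≈ 2080 mg/L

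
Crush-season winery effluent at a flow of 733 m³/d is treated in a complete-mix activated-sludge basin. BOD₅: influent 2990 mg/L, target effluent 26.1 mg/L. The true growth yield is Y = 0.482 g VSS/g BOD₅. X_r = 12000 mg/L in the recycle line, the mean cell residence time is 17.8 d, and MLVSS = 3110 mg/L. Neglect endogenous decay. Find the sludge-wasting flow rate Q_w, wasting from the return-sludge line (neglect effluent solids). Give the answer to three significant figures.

Biomass mass balance (decay neglected): V·X = Y·Q·(S₀ − S)·θ_c, so V = 0.482 × 733 × (2990 − 26.1) × 17.8 / 3110 = 5993 m³.
θ_c = V·X/(Q_w·X_r) when wasting from the recycle, so Q_w = V·X/(θ_c·X_r) = 5993 × 3110 / (17.8 × 12000) = 87.26 m³/d.

Q_w ≈ 87.3 m³/d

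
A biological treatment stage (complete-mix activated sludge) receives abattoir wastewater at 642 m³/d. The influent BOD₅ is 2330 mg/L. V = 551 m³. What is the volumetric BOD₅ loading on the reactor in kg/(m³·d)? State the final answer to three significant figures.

L_v ≈ 2.71 kg BOD₅/(m³·d)

L_v = Q S₀ / V = 642 × 2330 × 10⁻³ / 551.0 = 2.715 kg/(m³·d).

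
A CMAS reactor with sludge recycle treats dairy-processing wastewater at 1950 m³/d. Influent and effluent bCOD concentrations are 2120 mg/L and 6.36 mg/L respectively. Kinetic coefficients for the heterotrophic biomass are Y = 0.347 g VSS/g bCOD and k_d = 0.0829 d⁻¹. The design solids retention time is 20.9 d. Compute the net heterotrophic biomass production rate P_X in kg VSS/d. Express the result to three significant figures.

The observed yield is Y_obs = Y/(1 + k_d·θ_c) = 0.347 / (1 + 0.0829 × 20.9) = 0.347 / 2.733 = 0.1270 g VSS per g bCOD removed.
Mass of bCOD removed per day: Q(S₀ − S) = 1950 × 2114 g/m³ = 4122 kg/d.
Net biomass production P_X = Y_obs × Q·(S₀ − S) = 0.1270 × 4122 = 523.4 kg VSS/d.

P_X ≈ 523 kg VSS/d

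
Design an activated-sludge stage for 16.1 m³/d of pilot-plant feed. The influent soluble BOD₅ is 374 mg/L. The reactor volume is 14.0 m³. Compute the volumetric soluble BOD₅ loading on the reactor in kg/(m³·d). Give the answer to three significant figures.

L_v ≈ 0.430 kg soluble BOD₅/(m³·d)

Volumetric loading L_v = Q·S₀ / V = 16.1 × 374 g/m³ / 14.00 m³ = 430.1 g/(m³·d) = 0.4301 kg soluble BOD₅/(m³·d).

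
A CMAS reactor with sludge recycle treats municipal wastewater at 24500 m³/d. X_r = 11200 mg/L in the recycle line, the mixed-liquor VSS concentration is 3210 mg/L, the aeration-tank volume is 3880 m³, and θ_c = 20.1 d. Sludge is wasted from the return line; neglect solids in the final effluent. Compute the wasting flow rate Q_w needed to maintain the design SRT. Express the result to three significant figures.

Wasting from the return line (neglecting effluent solids): Q_w = V·X / (θ_c·X_r) = 3880 × 3210 / (20.1 × 11200) = 55.33 m³/d.

Q_w ≈ 55.3 m³/d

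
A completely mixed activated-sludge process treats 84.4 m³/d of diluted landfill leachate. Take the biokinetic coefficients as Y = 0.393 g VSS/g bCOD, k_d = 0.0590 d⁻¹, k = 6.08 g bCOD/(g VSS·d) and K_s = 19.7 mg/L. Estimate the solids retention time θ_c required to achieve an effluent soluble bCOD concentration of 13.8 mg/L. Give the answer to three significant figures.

At the target effluent, Y k S/(K_s+S) = 0.393×6.08×13.8/33.50 = 0.9843 d⁻¹.
Then 1/θ_c = μ − k_d = 0.9843 − 0.0590 = 0.9253 d⁻¹, giving θ_c = 1.081 d.

θ_c ≈ 1.08 d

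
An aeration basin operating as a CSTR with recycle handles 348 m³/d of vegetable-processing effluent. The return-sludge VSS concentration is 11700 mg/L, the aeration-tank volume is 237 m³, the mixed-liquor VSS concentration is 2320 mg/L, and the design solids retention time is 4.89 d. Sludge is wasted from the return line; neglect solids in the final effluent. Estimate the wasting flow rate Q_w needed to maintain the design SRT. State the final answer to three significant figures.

Q_w ≈ 9.61 m³/d

Q_w = (V·X)/(θ_c X_r) = 237.0 × 2320 / (4.89 × 11700) = 9.610 m³/d.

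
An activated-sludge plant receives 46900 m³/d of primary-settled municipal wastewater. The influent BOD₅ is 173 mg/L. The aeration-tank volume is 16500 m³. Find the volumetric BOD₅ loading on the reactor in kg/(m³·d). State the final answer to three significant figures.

L_v ≈ 0.492 kg BOD₅/(m³·d)

Applied BOD₅ load per unit volume = Q·S₀/V = (46900 × 173/1000)/16500 = 0.4917 kg BOD₅·m⁻³·d⁻¹.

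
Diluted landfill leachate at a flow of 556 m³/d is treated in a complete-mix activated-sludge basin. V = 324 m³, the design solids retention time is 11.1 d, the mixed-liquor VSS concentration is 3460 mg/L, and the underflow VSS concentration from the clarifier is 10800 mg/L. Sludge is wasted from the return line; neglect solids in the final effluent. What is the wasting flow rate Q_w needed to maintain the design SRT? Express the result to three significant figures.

Q_w ≈ 9.35 m³/d

Q_w = (V·X)/(θ_c X_r) = 324.0 × 3460 / (11.1 × 10800) = 9.351 m³/d.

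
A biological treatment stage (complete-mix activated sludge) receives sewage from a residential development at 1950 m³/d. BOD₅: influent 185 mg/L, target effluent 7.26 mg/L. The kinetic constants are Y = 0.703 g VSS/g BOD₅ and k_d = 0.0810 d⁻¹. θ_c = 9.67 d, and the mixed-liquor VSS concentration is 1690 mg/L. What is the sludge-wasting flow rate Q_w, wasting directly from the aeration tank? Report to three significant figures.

Steady-state biomass mass balance: V·X·(1 + k_d·θ_c) = Y·Q·(S₀ − S)·θ_c, so V = 0.703 × 1950 × (185 − 7.26) × 9.67 / [1690 × (1 + 0.0810 × 9.67)] = 2.36×10^6 / 3014 = 781.8 m³.
Wasting from the aeration tank: Q_w = V / θ_c = 781.8 / 9.67 = 80.85 m³/d.

Q_w ≈ 80.8 m³/d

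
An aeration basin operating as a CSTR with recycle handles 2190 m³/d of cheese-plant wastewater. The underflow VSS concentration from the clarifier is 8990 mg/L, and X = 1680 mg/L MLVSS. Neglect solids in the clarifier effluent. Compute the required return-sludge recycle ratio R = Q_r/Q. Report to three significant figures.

R = Q_r/Q = X/(X_r − X) = 1680 / (8990 − 1680) = 0.2298.

R ≈ 0.230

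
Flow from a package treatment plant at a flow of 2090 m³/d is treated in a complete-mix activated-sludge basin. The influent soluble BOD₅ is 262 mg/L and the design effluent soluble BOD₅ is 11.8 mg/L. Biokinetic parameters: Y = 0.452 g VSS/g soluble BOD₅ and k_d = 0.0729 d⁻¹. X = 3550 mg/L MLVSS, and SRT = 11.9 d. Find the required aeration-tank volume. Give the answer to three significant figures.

From the SRT design equation V = Y Q (S₀−S) θ_c / [X (1 + k_d θ_c)] = 0.452 × 2090 × (262 − 11.8) × 11.9 / [3550 × (1 + 0.0729 × 11.9)] = 2.81×10^6 / 6630 = 424.3 m³.

V ≈ 424 m³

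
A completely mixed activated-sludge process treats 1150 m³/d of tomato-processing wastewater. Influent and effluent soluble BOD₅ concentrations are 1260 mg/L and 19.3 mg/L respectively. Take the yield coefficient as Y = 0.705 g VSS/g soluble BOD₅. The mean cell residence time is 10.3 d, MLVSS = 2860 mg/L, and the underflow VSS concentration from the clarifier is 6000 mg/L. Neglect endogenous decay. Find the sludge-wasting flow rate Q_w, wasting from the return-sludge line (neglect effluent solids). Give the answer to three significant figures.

V·X = Y·Q·ΔS·θ_c gives V = 0.705 × 1150 × (1260 − 19.3) × 10.3 / 2860 = 3623 m³.
Q_w = (V·X)/(θ_c X_r) = 3623 × 2860 / (10.3 × 6000) = 167.6 m³/d.

Q_w ≈ 168 m³/d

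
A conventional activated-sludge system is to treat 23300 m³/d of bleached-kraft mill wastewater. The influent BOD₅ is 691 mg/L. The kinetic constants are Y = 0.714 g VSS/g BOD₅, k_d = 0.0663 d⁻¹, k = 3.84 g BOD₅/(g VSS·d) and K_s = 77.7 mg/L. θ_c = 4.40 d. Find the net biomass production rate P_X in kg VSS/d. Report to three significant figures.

P_X ≈ 8780 kg VSS/d

From the Monod/SRT balance for a CMAS, S = K_s·(1+k_d θ_c)/[θ_c·(Y k − k_d) − 1] = 77.7 × (1 + 0.0663 × 4.40) / [4.40 × (0.714 × 3.84 − 0.0663) − 1] = 100.4 / 10.77 = 9.317 mg/L.
The observed yield is Y_obs = Y/(1 + k_d·θ_c) = 0.714 / (1 + 0.0663 × 4.40) = 0.714 / 1.292 = 0.5528 g VSS per g BOD₅ removed.
Q·(S₀ − S) = 23300 × (691 − 9.32) × 10⁻³ = 15883 kg/d removed.
Net biomass production P_X = Y_obs × Q·(S₀ − S) = 0.5528 × 15883 = 8779 kg VSS/d.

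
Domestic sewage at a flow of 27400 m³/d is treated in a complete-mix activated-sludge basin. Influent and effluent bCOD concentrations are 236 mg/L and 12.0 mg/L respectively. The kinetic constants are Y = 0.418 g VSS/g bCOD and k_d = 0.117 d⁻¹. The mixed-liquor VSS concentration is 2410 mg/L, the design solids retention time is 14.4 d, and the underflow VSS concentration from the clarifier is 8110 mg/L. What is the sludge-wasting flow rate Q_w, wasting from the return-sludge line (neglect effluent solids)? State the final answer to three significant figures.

Rearranging the biomass balance for a CMAS with decay, V = Y·Q·ΔS·θ_c / [X·(1+k_d θ_c)] = 0.418 × 27400 × (236 − 12.0) × 14.4 / [2410 × (1 + 0.117 × 14.4)] = 3.69×10^7 / 6470 = 5710 m³.
θ_c = V·X/(Q_w·X_r) when wasting from the recycle, so Q_w = V·X/(θ_c·X_r) = 5710 × 2410 / (14.4 × 8110) = 117.8 m³/d.

Q_w ≈ 118 m³/d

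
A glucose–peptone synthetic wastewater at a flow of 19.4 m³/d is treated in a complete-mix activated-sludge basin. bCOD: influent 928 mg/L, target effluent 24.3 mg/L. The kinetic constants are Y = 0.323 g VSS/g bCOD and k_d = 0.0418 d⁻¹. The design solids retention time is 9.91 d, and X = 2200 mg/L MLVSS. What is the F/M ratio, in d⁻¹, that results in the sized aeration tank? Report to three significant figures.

F/M ≈ 0.454 d⁻¹

Rearranging the biomass balance for a CMAS with decay, V = Y·Q·ΔS·θ_c / [X·(1+k_d θ_c)] = 0.323 × 19.4 × (928 − 24.3) × 9.91 / [2200 × (1 + 0.0418 × 9.91)] = 5.61×10^4 / 3111 = 18.04 m³.
F/M = Q·S₀ / (V·X) = 19.4 × 928 / (18.04 × 2200) = 0.4537 g bCOD·(g VSS·d)⁻¹.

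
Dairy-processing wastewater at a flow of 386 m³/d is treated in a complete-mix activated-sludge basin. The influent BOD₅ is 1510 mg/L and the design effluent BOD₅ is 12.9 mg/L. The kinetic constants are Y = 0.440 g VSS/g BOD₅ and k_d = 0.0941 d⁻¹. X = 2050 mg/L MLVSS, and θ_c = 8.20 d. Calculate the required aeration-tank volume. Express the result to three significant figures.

V ≈ 574 m³

Steady-state biomass mass balance: V·X·(1 + k_d·θ_c) = Y·Q·(S₀ − S)·θ_c, so V = 0.440 × 386 × (1510 − 12.9) × 8.20 / [2050 × (1 + 0.0941 × 8.20)] = 2.08×10^6 / 3632 = 574.1 m³.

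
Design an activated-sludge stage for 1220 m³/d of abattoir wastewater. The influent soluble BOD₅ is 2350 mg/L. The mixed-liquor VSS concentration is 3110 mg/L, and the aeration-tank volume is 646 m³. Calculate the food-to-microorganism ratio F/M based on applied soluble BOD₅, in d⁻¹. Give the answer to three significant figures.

F/M ≈ 1.43 d⁻¹

Food-to-microorganism ratio F/M = Q S₀ / (V X) = 1220 × 2350 / (646.0 × 3110) = 1.427 d⁻¹.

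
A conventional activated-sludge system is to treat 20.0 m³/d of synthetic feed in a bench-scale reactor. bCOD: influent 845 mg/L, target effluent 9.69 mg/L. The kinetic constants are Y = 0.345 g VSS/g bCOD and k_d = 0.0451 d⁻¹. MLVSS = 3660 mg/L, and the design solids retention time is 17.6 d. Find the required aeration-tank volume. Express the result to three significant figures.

V ≈ 15.5 m³

From the SRT design equation V = Y Q (S₀−S) θ_c / [X (1 + k_d θ_c)] = 0.345 × 20.0 × (845 − 9.69) × 17.6 / [3660 × (1 + 0.0451 × 17.6)] = 1.01×10^5 / 6565 = 15.45 m³.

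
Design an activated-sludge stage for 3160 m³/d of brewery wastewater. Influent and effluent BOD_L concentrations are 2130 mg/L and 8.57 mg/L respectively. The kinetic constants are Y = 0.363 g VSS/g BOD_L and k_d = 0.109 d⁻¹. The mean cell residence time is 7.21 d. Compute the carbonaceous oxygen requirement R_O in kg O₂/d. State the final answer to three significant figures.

Observed yield with endogenous decay: Y_obs = Y / (1 + k_d·θ_c) = 0.363 / (1 + 0.109 × 7.21) = 0.363 / 1.786 = 0.2033 g VSS/g BOD_L.
ΔS = 2130 − 8.57 = 2121 mg/L, so the substrate removal rate is 3160 × 2121/1000 = 6704 kg BOD_L/d.
Net sludge production P_X = 0.2033 × 6704 = 1363 kg VSS/d.
R_O = Q·ΔS − 1.42 P_X = 6704 − 1935 = 4769 kg O₂/d.

R_O ≈ 4770 kg O₂/d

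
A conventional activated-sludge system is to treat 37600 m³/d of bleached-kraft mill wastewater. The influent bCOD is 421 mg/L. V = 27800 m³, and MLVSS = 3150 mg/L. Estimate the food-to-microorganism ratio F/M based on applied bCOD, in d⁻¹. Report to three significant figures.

Food-to-microorganism ratio F/M = Q S₀ / (V X) = 37600 × 421 / (27800 × 3150) = 0.1808 d⁻¹.

F/M ≈ 0.181 d⁻¹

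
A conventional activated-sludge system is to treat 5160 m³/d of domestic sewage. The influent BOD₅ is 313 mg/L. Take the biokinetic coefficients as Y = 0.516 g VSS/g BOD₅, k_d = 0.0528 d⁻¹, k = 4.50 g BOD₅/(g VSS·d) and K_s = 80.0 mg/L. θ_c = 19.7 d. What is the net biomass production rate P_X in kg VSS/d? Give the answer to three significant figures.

Effluent substrate depends only on kinetics and SRT: S = K_s(1 + k_d θ_c) / [θ_c(Yk − k_d) − 1] = 80.0 × (1 + 0.0528 × 19.7) / [19.7 × (0.516 × 4.50 − 0.0528) − 1] = 163.2 / 43.70 = 3.735 mg/L.
Observed yield with endogenous decay: Y_obs = Y / (1 + k_d·θ_c) = 0.516 / (1 + 0.0528 × 19.7) = 0.516 / 2.040 = 0.2529 g VSS/g BOD₅.
ΔS = 313 − 3.73 = 309.3 mg/L, so the substrate removal rate is 5160 × 309.3/1000 = 1596 kg BOD₅/d.
So the net sludge growth is P_X = 0.2529 × 1596 = 403.6 kg VSS/d.

P_X ≈ 404 kg VSS/d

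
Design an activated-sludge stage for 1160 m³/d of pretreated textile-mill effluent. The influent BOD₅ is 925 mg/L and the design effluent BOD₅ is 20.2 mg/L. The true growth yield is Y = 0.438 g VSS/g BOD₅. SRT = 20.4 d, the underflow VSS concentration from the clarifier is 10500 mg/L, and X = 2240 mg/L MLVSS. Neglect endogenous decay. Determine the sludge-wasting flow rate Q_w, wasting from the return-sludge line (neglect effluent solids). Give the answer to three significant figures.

Q_w ≈ 43.8 m³/d

V·X = Y·Q·ΔS·θ_c gives V = 0.438 × 1160 × (925 − 20.2) × 20.4 / 2240 = 4187 m³.
Q_w = (V·X)/(θ_c X_r) = 4187 × 2240 / (20.4 × 10500) = 43.78 m³/d.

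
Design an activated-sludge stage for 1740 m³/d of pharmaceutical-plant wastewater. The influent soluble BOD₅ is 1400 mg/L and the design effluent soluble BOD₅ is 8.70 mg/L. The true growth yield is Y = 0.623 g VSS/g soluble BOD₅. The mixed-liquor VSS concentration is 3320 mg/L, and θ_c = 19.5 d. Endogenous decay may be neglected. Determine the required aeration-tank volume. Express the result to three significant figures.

Biomass mass balance (decay neglected): V·X = Y·Q·(S₀ − S)·θ_c, so V = 0.623 × 1740 × (1400 − 8.70) × 19.5 / 3320 = 8858 m³.

V ≈ 8860 m³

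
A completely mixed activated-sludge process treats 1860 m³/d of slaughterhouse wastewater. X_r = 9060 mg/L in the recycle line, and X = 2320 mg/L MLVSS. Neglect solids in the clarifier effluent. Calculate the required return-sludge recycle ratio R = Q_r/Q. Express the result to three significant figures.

Solids balance on the clarifier gives (1+R)X = R·X_r, so R = X/(X_r − X) = 2320 / (9060 − 2320) = 0.3442.

R ≈ 0.344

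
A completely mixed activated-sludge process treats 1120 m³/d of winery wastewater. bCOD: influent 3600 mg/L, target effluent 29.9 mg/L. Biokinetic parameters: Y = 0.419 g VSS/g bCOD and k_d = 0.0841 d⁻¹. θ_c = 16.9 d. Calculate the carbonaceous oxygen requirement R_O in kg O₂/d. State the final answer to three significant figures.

Correct the yield for decay: Y_obs = Y/(1 + k_d θ_c) = 0.419 / (1 + 0.0841 × 16.9) = 0.419 / 2.421 = 0.1730.
ΔS = 3600 − 29.9 = 3570 mg/L, so the substrate removal rate is 1120 × 3570/1000 = 3999 kg bCOD/d.
P_X = Y_obs·Q·(S₀ − S) = 0.1730 × 3999 = 691.9 kg VSS/d.
R_O = Q·ΔS − 1.42 P_X = 3999 − 982.5 = 3016 kg O₂/d.

R_O ≈ 3020 kg O₂/d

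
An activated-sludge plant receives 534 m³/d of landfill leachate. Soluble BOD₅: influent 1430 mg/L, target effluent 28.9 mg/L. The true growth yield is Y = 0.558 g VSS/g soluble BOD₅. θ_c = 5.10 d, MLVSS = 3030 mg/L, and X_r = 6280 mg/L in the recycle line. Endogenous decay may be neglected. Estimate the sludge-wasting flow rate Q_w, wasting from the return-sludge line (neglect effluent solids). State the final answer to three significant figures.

V·X = Y·Q·ΔS·θ_c gives V = 0.558 × 534 × (1430 − 28.9) × 5.10 / 3030 = 702.7 m³.
Q_w = (V·X)/(θ_c X_r) = 702.7 × 3030 / (5.10 × 6280) = 66.48 m³/d.

Q_w ≈ 66.5 m³/d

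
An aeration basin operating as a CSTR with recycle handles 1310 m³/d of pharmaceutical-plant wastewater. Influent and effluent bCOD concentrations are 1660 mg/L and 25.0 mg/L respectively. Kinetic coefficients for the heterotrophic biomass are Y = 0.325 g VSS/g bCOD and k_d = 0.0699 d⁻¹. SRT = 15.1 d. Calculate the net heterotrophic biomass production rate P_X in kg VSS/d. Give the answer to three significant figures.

P_X ≈ 339 kg VSS/d

Observed yield with endogenous decay: Y_obs = Y / (1 + k_d·θ_c) = 0.325 / (1 + 0.0699 × 15.1) = 0.325 / 2.055 = 0.1581 g VSS/g bCOD.
Q·(S₀ − S) = 1310 × (1660 − 25.0) × 10⁻³ = 2142 kg/d removed.
Biomass produced: P_X = Y_obs·Q·ΔS = 0.1581 × 2142 ≈ 338.7 kg VSS/d.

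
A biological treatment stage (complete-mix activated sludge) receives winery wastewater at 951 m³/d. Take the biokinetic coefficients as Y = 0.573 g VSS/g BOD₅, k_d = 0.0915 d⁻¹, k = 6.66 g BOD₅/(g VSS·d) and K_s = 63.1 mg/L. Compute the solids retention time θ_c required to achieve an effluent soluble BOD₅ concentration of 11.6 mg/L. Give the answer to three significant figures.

θ_c ≈ 2.00 d

From 1/θ_c = Y·k·S/(K_s + S) − k_d: Y·k·S/(K_s+S) = 0.573 × 6.66 × 11.6 / (63.1 + 11.6) = 0.5926 d⁻¹.
θ_c = 1/(μ − k_d) = 1/(0.5926 − 0.0915) = 1/0.5011 = 1.996 d.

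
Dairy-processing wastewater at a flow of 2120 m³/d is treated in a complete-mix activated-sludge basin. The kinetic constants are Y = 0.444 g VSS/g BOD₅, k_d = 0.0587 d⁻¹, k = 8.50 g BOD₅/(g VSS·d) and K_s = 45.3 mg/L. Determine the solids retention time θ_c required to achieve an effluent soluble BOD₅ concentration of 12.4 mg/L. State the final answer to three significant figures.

θ_c ≈ 1.33 d

Specific growth rate at S = 12.4 mg/L: μ = YkS/(K_s+S) = 0.444·8.50·12.4/(45.3+12.4) = 0.8111 d⁻¹.
θ_c = 1/(μ − k_d) = 1/(0.8111 − 0.0587) = 1/0.7524 = 1.329 d.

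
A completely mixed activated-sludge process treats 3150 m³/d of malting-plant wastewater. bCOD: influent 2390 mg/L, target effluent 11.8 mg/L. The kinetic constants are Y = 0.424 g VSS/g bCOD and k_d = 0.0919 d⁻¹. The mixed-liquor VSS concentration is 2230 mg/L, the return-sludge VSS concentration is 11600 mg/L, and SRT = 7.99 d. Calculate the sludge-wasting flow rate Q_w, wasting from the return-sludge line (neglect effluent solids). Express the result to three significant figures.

Steady-state biomass mass balance: V·X·(1 + k_d·θ_c) = Y·Q·(S₀ − S)·θ_c, so V = 0.424 × 3150 × (2390 − 11.8) × 7.99 / [2230 × (1 + 0.0919 × 7.99)] = 2.54×10^7 / 3867 = 6562 m³.
θ_c = V·X/(Q_w·X_r) when wasting from the recycle, so Q_w = V·X/(θ_c·X_r) = 6562 × 2230 / (7.99 × 11600) = 157.9 m³/d.

Q_w ≈ 158 m³/d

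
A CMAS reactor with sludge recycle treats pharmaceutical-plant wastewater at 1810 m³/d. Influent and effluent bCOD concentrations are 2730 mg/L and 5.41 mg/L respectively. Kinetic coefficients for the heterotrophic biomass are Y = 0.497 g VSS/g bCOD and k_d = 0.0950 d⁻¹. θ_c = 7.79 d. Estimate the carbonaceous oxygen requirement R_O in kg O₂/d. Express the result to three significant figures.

R_O ≈ 2930 kg O₂/d

The observed yield is Y_obs = Y/(1 + k_d·θ_c) = 0.497 / (1 + 0.0950 × 7.79) = 0.497 / 1.740 = 0.2856 g VSS per g bCOD removed.
Q·(S₀ − S) = 1810 × (2730 − 5.41) × 10⁻³ = 4932 kg/d removed.
Biomass synthesised: P_X = Y_obs × 4932 = 1409 kg VSS/d.
Carbonaceous O₂ demand = substrate oxidised − cell-mass equivalent = 4932 − 1.42 × 1409 = 2931 kg O₂/d.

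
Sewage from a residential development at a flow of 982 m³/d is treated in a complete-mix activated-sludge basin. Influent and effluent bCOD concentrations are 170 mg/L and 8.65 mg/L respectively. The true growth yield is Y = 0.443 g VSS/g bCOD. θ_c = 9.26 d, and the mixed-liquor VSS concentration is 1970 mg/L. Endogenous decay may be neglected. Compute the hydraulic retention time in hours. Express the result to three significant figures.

Biomass mass balance (decay neglected): V·X = Y·Q·(S₀ − S)·θ_c, so V = 0.443 × 982 × (170 − 8.65) × 9.26 / 1970 = 329.9 m³.
τ = V/Q = 329.9/982 = 0.3360 d, or 8.064 h.

τ ≈ 8.06 h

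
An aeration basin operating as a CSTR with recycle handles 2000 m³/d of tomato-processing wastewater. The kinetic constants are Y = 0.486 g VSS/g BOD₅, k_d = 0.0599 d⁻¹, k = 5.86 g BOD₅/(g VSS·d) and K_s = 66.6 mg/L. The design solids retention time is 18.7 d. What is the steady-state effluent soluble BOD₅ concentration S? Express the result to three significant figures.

Effluent substrate depends only on kinetics and SRT: S = K_s(1 + k_d θ_c) / [θ_c(Yk − k_d) − 1] = 66.6 × (1 + 0.0599 × 18.7) / [18.7 × (0.486 × 5.86 − 0.0599) − 1] = 141.2 / 51.14 = 2.761 mg/L.

S ≈ 2.76 mg/L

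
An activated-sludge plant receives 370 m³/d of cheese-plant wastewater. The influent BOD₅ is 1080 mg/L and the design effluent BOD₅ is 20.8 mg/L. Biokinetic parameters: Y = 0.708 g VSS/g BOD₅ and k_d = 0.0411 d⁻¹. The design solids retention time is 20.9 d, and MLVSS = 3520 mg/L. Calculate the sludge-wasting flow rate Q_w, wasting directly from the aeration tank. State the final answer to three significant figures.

Q_w ≈ 42.4 m³/d

Rearranging the biomass balance for a CMAS with decay, V = Y·Q·ΔS·θ_c / [X·(1+k_d θ_c)] = 0.708 × 370 × (1080 − 20.8) × 20.9 / [3520 × (1 + 0.0411 × 20.9)] = 5.8×10^6 / 6544 = 886.2 m³.
With mixed-liquor wasting, θ_c = V/Q_w, so Q_w = V/θ_c = 886.2/20.9 = 42.40 m³/d.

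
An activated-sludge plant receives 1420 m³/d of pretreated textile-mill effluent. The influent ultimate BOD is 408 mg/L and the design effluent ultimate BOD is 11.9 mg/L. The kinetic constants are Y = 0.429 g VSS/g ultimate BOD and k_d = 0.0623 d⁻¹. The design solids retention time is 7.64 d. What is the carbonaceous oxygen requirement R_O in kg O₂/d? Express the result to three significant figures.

R_O ≈ 330 kg O₂/d

Y_obs = Y / (1 + k_d θ_c) = 0.429 / (1 + 0.0623 × 7.64) = 0.429 / 1.476 = 0.2907.
Mass of ultimate BOD removed per day: Q(S₀ − S) = 1420 × 396.1 g/m³ = 562.5 kg/d.
Biomass synthesised: P_X = Y_obs × 562.5 = 163.5 kg VSS/d.
Carbonaceous O₂ demand = substrate oxidised − cell-mass equivalent = 562.5 − 1.42 × 163.5 = 330.3 kg O₂/d.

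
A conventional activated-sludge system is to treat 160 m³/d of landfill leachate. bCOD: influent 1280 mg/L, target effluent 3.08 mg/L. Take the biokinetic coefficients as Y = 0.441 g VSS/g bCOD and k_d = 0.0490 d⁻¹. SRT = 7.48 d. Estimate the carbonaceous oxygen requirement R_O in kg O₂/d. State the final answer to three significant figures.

R_O ≈ 111 kg O₂/d

The observed yield is Y_obs = Y/(1 + k_d·θ_c) = 0.441 / (1 + 0.0490 × 7.48) = 0.441 / 1.367 = 0.3227 g VSS per g bCOD removed.
Mass of bCOD removed per day: Q(S₀ − S) = 160 × 1277 g/m³ = 204.3 kg/d.
P_X = Y_obs·Q·(S₀ − S) = 0.3227 × 204.3 = 65.93 kg VSS/d.
R_O = Q·ΔS − 1.42 P_X = 204.3 − 93.63 = 110.7 kg O₂/d.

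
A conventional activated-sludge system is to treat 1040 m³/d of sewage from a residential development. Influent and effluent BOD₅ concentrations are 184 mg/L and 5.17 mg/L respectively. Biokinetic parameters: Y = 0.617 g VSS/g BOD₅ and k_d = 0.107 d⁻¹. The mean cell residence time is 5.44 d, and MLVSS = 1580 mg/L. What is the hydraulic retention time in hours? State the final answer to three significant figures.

τ ≈ 5.76 h

Rearranging the biomass balance for a CMAS with decay, V = Y·Q·ΔS·θ_c / [X·(1+k_d θ_c)] = 0.617 × 1040 × (184 − 5.17) × 5.44 / [1580 × (1 + 0.107 × 5.44)] = 6.24×10^5 / 2500 = 249.7 m³.
Hydraulic retention time τ = V/Q = 249.7 / 1040 = 0.2401 d = 5.763 h.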